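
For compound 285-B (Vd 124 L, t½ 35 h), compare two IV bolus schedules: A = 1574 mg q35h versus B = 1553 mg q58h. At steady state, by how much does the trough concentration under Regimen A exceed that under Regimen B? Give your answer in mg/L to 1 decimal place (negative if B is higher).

Regimen A: f = (1/2)^(35/35) ≈ 0.5000; Cmin,ss = (1574/124)·f/(1−f) ≈ 12.694 mg/L.
Regimen B: f = (1/2)^(58/35) ≈ 0.3171; Cmin,ss = (1553/124)·f/(1−f) ≈ 5.816 mg/L.
Difference ≈ 12.694 − 5.816 ≈ 6.878 mg/L.

6.9 mg/L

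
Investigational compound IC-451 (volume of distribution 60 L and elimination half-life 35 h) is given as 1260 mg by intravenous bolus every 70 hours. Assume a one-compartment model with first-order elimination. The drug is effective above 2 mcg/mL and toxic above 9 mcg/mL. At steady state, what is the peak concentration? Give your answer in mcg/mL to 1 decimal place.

The dosing interval is 2 half-lives, so f = 2^(−2) = 0.25.
At steady state, R = 1/(1 − 0.25) = 4/3.
Single-dose peak C₀ = D/Vd = 1260/60 = 21 mcg/mL.
Steady-state peak Cmax,ss = C₀·R = 21 × 4/3 ≈ 28.000 mcg/mL.
Peak 28.0 mcg/mL vs MTC 9 mcg/mL: exceeds toxic threshold.

28.0 mcg/mL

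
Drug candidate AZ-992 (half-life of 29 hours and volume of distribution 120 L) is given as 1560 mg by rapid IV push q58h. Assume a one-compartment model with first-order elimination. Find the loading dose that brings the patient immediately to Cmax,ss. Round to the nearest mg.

f = (1/2)^(58/29) ≈ 0.250000; accumulation ratio R = 1/(1−f) ≈ 1.33333.
Loading dose to hit Cmax,ss on first dose: D_load = D_maint·R ≈ 1560 × 1.33333 ≈ 2079.99 mg.

2080 mg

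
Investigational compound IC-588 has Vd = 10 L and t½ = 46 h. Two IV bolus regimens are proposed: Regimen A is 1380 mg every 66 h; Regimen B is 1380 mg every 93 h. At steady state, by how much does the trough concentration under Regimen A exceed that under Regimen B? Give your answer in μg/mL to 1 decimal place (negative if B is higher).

Regimen A: f = (1/2)^(66/46) ≈ 0.3699; Cmin,ss = (1380/10)·f/(1−f) ≈ 81.013 μg/mL.
Regimen B: f = (1/2)^(93/46) ≈ 0.2463; Cmin,ss = (1380/10)·f/(1−f) ≈ 45.097 μg/mL.
Difference ≈ 81.013 − 45.097 ≈ 35.916 μg/mL.

35.9 μg/mL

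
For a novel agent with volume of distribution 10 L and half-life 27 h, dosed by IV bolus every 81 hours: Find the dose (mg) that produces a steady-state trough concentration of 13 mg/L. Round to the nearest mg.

910 mg

τ/t½ = 81/27 ≈ 3, so f = (1/2)^(81/27) ≈ 0.125000.
Cmin,ss = (D/Vd)·f/(1−f), so D = Cmin,ss·Vd·(1−f)/f.
D = 13 × 10 × (1−f)/f ≈ 13 × 10 × 7.00000 ≈ 910.00 mg.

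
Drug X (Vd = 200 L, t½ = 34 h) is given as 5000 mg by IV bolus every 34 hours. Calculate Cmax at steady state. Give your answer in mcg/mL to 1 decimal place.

The dosing interval is 1 half-life, so f = 2^(−1) = 0.5.
Accumulation ratio R = 1/(1 − f) = 1/0.5 = 2/1.
Single-dose peak C₀ = D/Vd = 5000/200 = 25 mcg/mL.
Steady-state peak Cmax,ss = C₀·R = 25 × 2/1 ≈ 50.000 mcg/mL.

50.0 mcg/mL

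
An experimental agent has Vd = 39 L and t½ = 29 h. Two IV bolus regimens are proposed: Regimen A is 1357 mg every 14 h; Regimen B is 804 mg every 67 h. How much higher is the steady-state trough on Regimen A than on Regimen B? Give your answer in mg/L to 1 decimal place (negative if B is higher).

Regimen A: f = (1/2)^(14/29) ≈ 0.7156; Cmin,ss = (1357/39)·f/(1−f) ≈ 87.550 mg/L.
Regimen B: f = (1/2)^(67/29) ≈ 0.2016; Cmin,ss = (804/39)·f/(1−f) ≈ 5.205 mg/L.
Difference ≈ 87.550 − 5.205 ≈ 82.345 mg/L.

82.3 mg/L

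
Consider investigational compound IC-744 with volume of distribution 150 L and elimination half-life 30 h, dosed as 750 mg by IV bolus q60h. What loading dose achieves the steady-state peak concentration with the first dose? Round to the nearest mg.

1000 mg

f = (1/2)^(60/30) ≈ 0.250000; accumulation ratio R = 1/(1−f) ≈ 1.33333.
Loading dose to hit Cmax,ss on first dose: D_load = D_maint·R ≈ 750 × 1.33333 ≈ 1000.00 mg.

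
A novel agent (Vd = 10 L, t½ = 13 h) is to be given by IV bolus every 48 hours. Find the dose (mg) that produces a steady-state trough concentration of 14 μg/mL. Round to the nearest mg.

1670 mg

τ/t½ = 48/13 ≈ 3.6923, so f = (1/2)^(48/13) ≈ 0.077358.
Cmin,ss = (D/Vd)·f/(1−f), so D = Cmin,ss·Vd·(1−f)/f.
D = 14 × 10 × (1−f)/f ≈ 14 × 10 × 11.92691 ≈ 1669.77 mg.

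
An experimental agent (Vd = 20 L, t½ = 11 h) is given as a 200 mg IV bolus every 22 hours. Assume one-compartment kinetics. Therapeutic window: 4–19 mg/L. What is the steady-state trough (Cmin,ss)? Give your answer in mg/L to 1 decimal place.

τ = 22 h = 2 half-lives, so f = (1/2)^2 = 0.25.
At steady state, R = 1/(1 − 0.25) = 4/3.
Single-dose peak C₀ = D/Vd = 200/20 = 10 mg/L.
Steady-state peak Cmax,ss = C₀·R = 10 × 4/3 ≈ 13.333 mg/L.
Steady-state trough Cmin,ss = Cmax,ss·f ≈ 13.333 × 0.25 ≈ 3.333 mg/L.
Trough 3.3 mg/L vs MEC 4 mg/L: subtherapeutic.

3.3 mg/L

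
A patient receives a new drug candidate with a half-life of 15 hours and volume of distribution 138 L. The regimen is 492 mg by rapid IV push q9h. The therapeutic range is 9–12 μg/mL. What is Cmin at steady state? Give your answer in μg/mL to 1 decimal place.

6.9 μg/mL

Over one 9-h interval, 9/15 ≈ 0.6 half-lives elapse, leaving f ≈ 0.6598 of each dose.
Each bolus raises the concentration by D/Vd = 492/138 ≈ 3.565 μg/mL.
Steady-state trough Cmin,ss = C₀·f/(1−f) ≈ 3.565 × 0.6598/0.3402 ≈ 6.914 μg/mL.
Trough 6.9 μg/mL vs MEC 9 μg/mL: subtherapeutic.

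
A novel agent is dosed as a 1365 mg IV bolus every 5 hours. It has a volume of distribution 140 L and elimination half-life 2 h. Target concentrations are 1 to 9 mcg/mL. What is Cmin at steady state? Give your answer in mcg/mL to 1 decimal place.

τ/t½ = 5/2 ≈ 2.5, so fraction remaining f = (1/2)^(5/2) ≈ 0.1768.
At steady state, accumulation factor R = 1/(1 − e^(−kτ)) ≈ 1.2148.
Each bolus raises the concentration by D/Vd = 1365/140 ≈ 9.750 mcg/mL.
Steady-state peak Cmax,ss = C₀·R ≈ 9.750 × 1.2148 ≈ 11.844 mcg/mL.
Steady-state trough Cmin,ss = Cmax,ss·f ≈ 11.844 × 0.1768 ≈ 2.094 mcg/mL.
Trough 2.1 mcg/mL vs MEC 1 mcg/mL: adequate.

2.1 mcg/mL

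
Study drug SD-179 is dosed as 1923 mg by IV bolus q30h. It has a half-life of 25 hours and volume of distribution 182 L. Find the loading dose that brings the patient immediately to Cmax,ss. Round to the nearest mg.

3405 mg

f = (1/2)^(30/25) ≈ 0.435275; accumulation ratio R = 1/(1−f) ≈ 1.77077.
Loading dose to hit Cmax,ss on first dose: D_load = D_maint·R ≈ 1923 × 1.77077 ≈ 3405.19 mg.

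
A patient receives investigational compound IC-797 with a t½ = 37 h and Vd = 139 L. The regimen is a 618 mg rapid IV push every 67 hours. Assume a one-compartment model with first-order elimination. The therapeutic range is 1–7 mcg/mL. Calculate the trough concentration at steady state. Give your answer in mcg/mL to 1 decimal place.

1.8 mcg/mL

τ/t½ = 67/37 ≈ 1.8108, so fraction remaining f = (1/2)^(67/37) ≈ 0.2850.
At steady state, accumulation factor R = 1/(1 − e^(−kτ)) ≈ 1.3986.
Each bolus raises the concentration by D/Vd = 618/139 ≈ 4.446 mcg/mL.
Cmax,ss = C₀/(1 − f) ≈ 4.446/0.7150 ≈ 6.218 mcg/mL.
One interval later, Cmin,ss = Cmax,ss·e^(−kτ) ≈ 6.218 × 0.2850 ≈ 1.772 mcg/mL.
Trough 1.8 mcg/mL vs MEC 1 mcg/mL: adequate.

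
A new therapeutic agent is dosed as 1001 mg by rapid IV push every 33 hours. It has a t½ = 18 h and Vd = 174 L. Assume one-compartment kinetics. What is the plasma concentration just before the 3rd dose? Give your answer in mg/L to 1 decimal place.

2.1 mg/L

f = (1/2)^(τ/t½) = (1/2)^(33/18) ≈ 0.2806.
C₀ = D/Vd = 1001/174 ≈ 5.753 mg/L.
Before the 3rd dose, 2 doses have been given. Superposition: Cmin = C₀·(f + f²).
≈ 5.753 × (0.2806 + 0.0787) ≈ 5.753 × 0.3593 ≈ 2.067 mg/L.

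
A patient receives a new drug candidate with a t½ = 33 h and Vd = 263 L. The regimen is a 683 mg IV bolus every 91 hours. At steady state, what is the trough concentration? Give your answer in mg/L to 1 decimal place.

0.5 mg/L

τ/t½ = 91/33 ≈ 2.7576, so fraction remaining f = (1/2)^(91/33) ≈ 0.1479.
At steady state, accumulation factor R = 1/(1 − e^(−kτ)) ≈ 1.1736.
Single-dose peak C₀ = D/Vd = 683/263 ≈ 2.597 mg/L.
Cmax,ss = C₀/(1 − f) ≈ 2.597/0.8521 ≈ 3.048 mg/L.
Steady-state trough Cmin,ss = Cmax,ss·f ≈ 3.048 × 0.1479 ≈ 0.451 mg/L.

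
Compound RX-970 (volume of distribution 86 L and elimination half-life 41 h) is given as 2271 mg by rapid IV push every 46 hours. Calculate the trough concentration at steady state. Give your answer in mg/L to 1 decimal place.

22.4 mg/L

Over one 46-h interval, 46/41 ≈ 1.122 half-lives elapse, leaving f ≈ 0.4595 of each dose.
At steady state, accumulation factor R = 1/(1 − e^(−kτ)) ≈ 1.8501.
Each bolus raises the concentration by D/Vd = 2271/86 ≈ 26.407 mg/L.
Steady-state peak Cmax,ss = C₀·R ≈ 26.407 × 1.8501 ≈ 48.856 mg/L.
One interval later, Cmin,ss = Cmax,ss·e^(−kτ) ≈ 48.856 × 0.4595 ≈ 22.449 mg/L.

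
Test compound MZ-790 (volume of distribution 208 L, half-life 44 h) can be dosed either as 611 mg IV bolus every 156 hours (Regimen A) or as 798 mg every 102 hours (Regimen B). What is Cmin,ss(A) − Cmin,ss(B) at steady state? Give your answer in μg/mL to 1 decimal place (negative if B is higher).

Regimen A: f = (1/2)^(156/44) ≈ 0.0856; Cmin,ss = (611/208)·f/(1−f) ≈ 0.275 μg/mL.
Regimen B: f = (1/2)^(102/44) ≈ 0.2005; Cmin,ss = (798/208)·f/(1−f) ≈ 0.962 μg/mL.
Difference ≈ 0.275 − 0.962 ≈ -0.687 μg/mL.

-0.7 μg/mL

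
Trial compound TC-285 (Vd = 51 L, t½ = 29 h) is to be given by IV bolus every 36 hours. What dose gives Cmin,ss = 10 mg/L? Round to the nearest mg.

τ/t½ = 36/29 ≈ 1.2414, so f = (1/2)^(36/29) ≈ 0.422968.
Cmin,ss = (D/Vd)·f/(1−f), so D = Cmin,ss·Vd·(1−f)/f.
D = 10 × 51 × (1−f)/f ≈ 10 × 51 × 1.36425 ≈ 695.77 mg.

696 mg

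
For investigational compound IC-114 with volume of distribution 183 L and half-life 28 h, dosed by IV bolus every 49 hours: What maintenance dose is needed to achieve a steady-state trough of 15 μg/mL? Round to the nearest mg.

τ/t½ = 49/28 ≈ 1.75, so f = (1/2)^(49/28) ≈ 0.297302.
Cmin,ss = (D/Vd)·f/(1−f), so D = Cmin,ss·Vd·(1−f)/f.
D = 15 × 183 × (1−f)/f ≈ 15 × 183 × 2.36358 ≈ 6488.03 mg.

6488 mg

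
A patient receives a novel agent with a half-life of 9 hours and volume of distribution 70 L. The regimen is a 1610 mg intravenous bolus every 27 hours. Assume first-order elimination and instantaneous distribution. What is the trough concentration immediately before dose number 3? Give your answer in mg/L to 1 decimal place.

3.2 mg/L

f = (1/2)^(τ/t½) = (1/2)^(27/9) ≈ 0.1250.
C₀ = D/Vd = 1610/70 ≈ 23.000 mg/L.
Before the 3rd dose, 2 doses have been given. Superposition: Cmin = C₀·(f + f²).
≈ 23.000 × (0.1250 + 0.0156) ≈ 23.000 × 0.1406 ≈ 3.234 mg/L.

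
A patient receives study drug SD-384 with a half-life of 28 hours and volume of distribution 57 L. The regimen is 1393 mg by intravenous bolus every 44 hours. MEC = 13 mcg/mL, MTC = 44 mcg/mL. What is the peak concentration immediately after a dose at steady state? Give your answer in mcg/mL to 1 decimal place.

36.8 mcg/mL

k = ln2/t½ = ln2/28 ≈ 0.024755 h⁻¹; fraction remaining f = e^(−kτ) = e^(−0.024755×44) ≈ 0.3365.
At steady state, accumulation factor R = 1/(1 − e^(−kτ)) ≈ 1.5072.
Each bolus raises the concentration by D/Vd = 1393/57 ≈ 24.439 mcg/mL.
Cmax,ss = C₀/(1 − f) ≈ 24.439/0.6635 ≈ 36.833 mcg/mL.
Peak 36.8 mcg/mL vs MTC 44 mcg/mL: below toxic threshold.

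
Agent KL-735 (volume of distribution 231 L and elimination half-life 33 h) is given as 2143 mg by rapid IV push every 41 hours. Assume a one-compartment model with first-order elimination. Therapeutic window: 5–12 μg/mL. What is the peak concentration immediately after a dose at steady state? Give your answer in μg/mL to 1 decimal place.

Over one 41-h interval, 41/33 ≈ 1.2424 half-lives elapse, leaving f ≈ 0.4227 of each dose.
Accumulation ratio R = 1/(1 − f) ≈ 1/0.5773 ≈ 1.7322.
Single-dose peak C₀ = D/Vd = 2143/231 ≈ 9.277 μg/mL.
Steady-state peak Cmax,ss = C₀·R ≈ 9.277 × 1.7322 ≈ 16.070 μg/mL.
Peak 16.1 μg/mL vs MTC 12 μg/mL: exceeds toxic threshold.

16.1 μg/mL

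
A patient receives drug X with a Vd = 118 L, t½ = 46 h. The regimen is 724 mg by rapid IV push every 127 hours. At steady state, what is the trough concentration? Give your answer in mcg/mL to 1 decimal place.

1.1 mcg/mL

τ/t½ = 127/46 ≈ 2.7609, so fraction remaining f = (1/2)^(127/46) ≈ 0.1475.
Accumulation ratio R = 1/(1 − f) ≈ 1/0.8525 ≈ 1.1730.
Single-dose peak C₀ = D/Vd = 724/118 ≈ 6.136 mcg/mL.
Steady-state peak Cmax,ss = C₀·R ≈ 6.136 × 1.1730 ≈ 7.198 mcg/mL.
One interval later, Cmin,ss = Cmax,ss·e^(−kτ) ≈ 7.198 × 0.1475 ≈ 1.062 mcg/mL.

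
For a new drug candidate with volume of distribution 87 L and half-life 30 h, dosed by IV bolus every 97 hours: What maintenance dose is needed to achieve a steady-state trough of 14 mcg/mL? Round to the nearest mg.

τ/t½ = 97/30 ≈ 3.2333, so f = (1/2)^(97/30) ≈ 0.106333.
Cmin,ss = (D/Vd)·f/(1−f), so D = Cmin,ss·Vd·(1−f)/f.
D = 14 × 87 × (1−f)/f ≈ 14 × 87 × 8.40442 ≈ 10236.58 mg.

10237 mg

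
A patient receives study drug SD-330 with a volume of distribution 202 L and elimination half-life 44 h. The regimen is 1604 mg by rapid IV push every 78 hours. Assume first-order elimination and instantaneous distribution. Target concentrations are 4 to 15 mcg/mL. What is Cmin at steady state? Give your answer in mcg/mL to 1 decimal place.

Over one 78-h interval, 78/44 ≈ 1.7727 half-lives elapse, leaving f ≈ 0.2927 of each dose.
Each bolus raises the concentration by D/Vd = 1604/202 ≈ 7.941 mcg/mL.
Steady-state trough Cmin,ss = C₀·f/(1−f) ≈ 7.941 × 0.2927/0.7073 ≈ 3.286 mcg/mL.
Trough 3.3 mcg/mL vs MEC 4 mcg/mL: subtherapeutic.

3.3 mcg/mL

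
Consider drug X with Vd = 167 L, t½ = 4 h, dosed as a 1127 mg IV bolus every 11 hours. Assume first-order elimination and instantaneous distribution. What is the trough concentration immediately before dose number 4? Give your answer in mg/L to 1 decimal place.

f = (1/2)^(τ/t½) = (1/2)^(11/4) ≈ 0.1487.
C₀ = D/Vd = 1127/167 ≈ 6.749 mg/L.
Before the 4th dose, 3 doses have been given. Superposition: Cmin = C₀·(f + f² + … + f^3).
≈ 6.749 × (0.1487 + 0.0221 + 0.0033) ≈ 6.749 × 0.1741 ≈ 1.175 mg/L.

1.2 mg/L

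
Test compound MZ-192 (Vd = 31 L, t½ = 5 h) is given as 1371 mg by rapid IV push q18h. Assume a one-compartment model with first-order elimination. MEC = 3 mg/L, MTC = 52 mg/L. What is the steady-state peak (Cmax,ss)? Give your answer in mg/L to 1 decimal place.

k = ln2/t½ = ln2/5 ≈ 0.138629 h⁻¹; fraction remaining f = e^(−kτ) = e^(−0.138629×18) ≈ 0.0825.
Accumulation ratio R = 1/(1 − f) ≈ 1/0.9175 ≈ 1.0899.
Single-dose peak C₀ = D/Vd = 1371/31 ≈ 44.226 mg/L.
Steady-state peak Cmax,ss = C₀·R ≈ 44.226 × 1.0899 ≈ 48.202 mg/L.
Peak 48.2 mg/L vs MTC 52 mg/L: below toxic threshold.

48.2 mg/L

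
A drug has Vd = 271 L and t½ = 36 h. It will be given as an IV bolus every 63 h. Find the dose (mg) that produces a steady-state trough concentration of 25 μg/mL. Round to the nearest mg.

16013 mg

τ/t½ = 63/36 ≈ 1.75, so f = (1/2)^(63/36) ≈ 0.297302.
Cmin,ss = (D/Vd)·f/(1−f), so D = Cmin,ss·Vd·(1−f)/f.
D = 25 × 271 × (1−f)/f ≈ 25 × 271 × 2.36358 ≈ 16013.25 mg.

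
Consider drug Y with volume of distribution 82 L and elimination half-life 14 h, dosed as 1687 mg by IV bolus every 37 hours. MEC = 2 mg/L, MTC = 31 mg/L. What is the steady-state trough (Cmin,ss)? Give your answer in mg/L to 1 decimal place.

3.9 mg/L

Over one 37-h interval, 37/14 ≈ 2.6429 half-lives elapse, leaving f ≈ 0.1601 of each dose.
Single-dose peak C₀ = D/Vd = 1687/82 ≈ 20.573 mg/L.
Steady-state trough Cmin,ss = C₀·f/(1−f) ≈ 20.573 × 0.1601/0.8399 ≈ 3.922 mg/L.
Trough 3.9 mg/L vs MEC 2 mg/L: adequate.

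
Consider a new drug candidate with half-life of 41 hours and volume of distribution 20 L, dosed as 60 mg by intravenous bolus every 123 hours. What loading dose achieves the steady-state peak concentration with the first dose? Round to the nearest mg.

69 mg

f = (1/2)^(123/41) ≈ 0.125000; accumulation ratio R = 1/(1−f) ≈ 1.14286.
Loading dose to hit Cmax,ss on first dose: D_load = D_maint·R ≈ 60 × 1.14286 ≈ 68.57 mg.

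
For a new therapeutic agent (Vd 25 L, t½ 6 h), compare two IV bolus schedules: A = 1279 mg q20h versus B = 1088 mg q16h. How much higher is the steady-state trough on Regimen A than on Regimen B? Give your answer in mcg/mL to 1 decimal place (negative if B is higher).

-2.5 mcg/mL

Regimen A: f = (1/2)^(20/6) ≈ 0.0992; Cmin,ss = (1279/25)·f/(1−f) ≈ 5.634 mcg/mL.
Regimen B: f = (1/2)^(16/6) ≈ 0.1575; Cmin,ss = (1088/25)·f/(1−f) ≈ 8.136 mcg/mL.
Difference ≈ 5.634 − 8.136 ≈ -2.502 mcg/mL.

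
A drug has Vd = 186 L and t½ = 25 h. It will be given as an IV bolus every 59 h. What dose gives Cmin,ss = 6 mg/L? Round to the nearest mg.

τ/t½ = 59/25 ≈ 2.36, so f = (1/2)^(59/25) ≈ 0.194791.
Cmin,ss = (D/Vd)·f/(1−f), so D = Cmin,ss·Vd·(1−f)/f.
D = 6 × 186 × (1−f)/f ≈ 6 × 186 × 4.13371 ≈ 4613.22 mg.

4613 mg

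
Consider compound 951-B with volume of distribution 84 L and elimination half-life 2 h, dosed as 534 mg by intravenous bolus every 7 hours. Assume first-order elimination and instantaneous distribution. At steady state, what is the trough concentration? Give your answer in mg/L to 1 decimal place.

Over one 7-h interval, 7/2 ≈ 3.5 half-lives elapse, leaving f ≈ 0.0884 of each dose.
Accumulation ratio R = 1/(1 − f) ≈ 1/0.9116 ≈ 1.0970.
Each bolus raises the concentration by D/Vd = 534/84 ≈ 6.357 mg/L.
Steady-state peak Cmax,ss = C₀·R ≈ 6.357 × 1.0970 ≈ 6.974 mg/L.
Steady-state trough Cmin,ss = Cmax,ss·f ≈ 6.974 × 0.0884 ≈ 0.617 mg/L.

0.6 mg/L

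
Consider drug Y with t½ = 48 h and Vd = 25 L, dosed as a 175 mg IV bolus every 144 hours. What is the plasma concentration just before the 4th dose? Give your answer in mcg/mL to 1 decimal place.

f = (1/2)^(τ/t½) = (1/2)^(144/48) ≈ 0.1250.
C₀ = D/Vd = 175/25 ≈ 7.000 mcg/mL.
Before the 4th dose, 3 doses have been given. Superposition: Cmin = C₀·(f + f² + … + f^3).
≈ 7.000 × (0.1250 + 0.0156 + 0.0020) ≈ 7.000 × 0.1426 ≈ 0.998 mcg/mL.

1.0 mcg/mL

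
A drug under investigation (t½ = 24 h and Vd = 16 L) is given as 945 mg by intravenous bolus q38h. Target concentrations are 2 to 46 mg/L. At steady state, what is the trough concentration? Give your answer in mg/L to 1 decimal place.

29.6 mg/L

τ/t½ = 38/24 ≈ 1.5833, so fraction remaining f = (1/2)^(38/24) ≈ 0.3337.
At steady state, accumulation factor R = 1/(1 − e^(−kτ)) ≈ 1.5008.
Each bolus raises the concentration by D/Vd = 945/16 ≈ 59.062 mg/L.
Steady-state peak Cmax,ss = C₀·R ≈ 59.062 × 1.5008 ≈ 88.640 mg/L.
One interval later, Cmin,ss = Cmax,ss·e^(−kτ) ≈ 88.640 × 0.3337 ≈ 29.579 mg/L.
Trough 29.6 mg/L vs MEC 2 mg/L: adequate.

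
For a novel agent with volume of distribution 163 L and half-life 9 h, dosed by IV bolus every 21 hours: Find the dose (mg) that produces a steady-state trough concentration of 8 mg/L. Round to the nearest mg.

τ/t½ = 21/9 ≈ 2.3333, so f = (1/2)^(21/9) ≈ 0.198425.
Cmin,ss = (D/Vd)·f/(1−f), so D = Cmin,ss·Vd·(1−f)/f.
D = 8 × 163 × (1−f)/f ≈ 8 × 163 × 4.03969 ≈ 5267.76 mg.

5268 mg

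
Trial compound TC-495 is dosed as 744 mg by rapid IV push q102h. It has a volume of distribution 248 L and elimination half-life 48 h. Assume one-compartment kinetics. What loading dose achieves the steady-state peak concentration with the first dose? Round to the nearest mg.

f = (1/2)^(102/48) ≈ 0.229251; accumulation ratio R = 1/(1−f) ≈ 1.29744.
Loading dose to hit Cmax,ss on first dose: D_load = D_maint·R ≈ 744 × 1.29744 ≈ 965.30 mg.

965 mg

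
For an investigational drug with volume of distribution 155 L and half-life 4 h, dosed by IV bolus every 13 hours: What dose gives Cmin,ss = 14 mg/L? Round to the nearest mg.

τ/t½ = 13/4 ≈ 3.25, so f = (1/2)^(13/4) ≈ 0.105112.
Cmin,ss = (D/Vd)·f/(1−f), so D = Cmin,ss·Vd·(1−f)/f.
D = 14 × 155 × (1−f)/f ≈ 14 × 155 × 8.51366 ≈ 18474.64 mg.

18475 mg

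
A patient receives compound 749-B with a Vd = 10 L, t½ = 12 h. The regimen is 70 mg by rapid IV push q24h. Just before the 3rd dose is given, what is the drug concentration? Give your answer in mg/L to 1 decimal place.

2.2 mg/L

f = (1/2)^(τ/t½) = (1/2)^(24/12) ≈ 0.2500.
C₀ = D/Vd = 70/10 ≈ 7.000 mg/L.
Before the 3rd dose, 2 doses have been given. Superposition: Cmin = C₀·(f + f²).
≈ 7.000 × (0.2500 + 0.0625) ≈ 7.000 × 0.3125 ≈ 2.188 mg/L.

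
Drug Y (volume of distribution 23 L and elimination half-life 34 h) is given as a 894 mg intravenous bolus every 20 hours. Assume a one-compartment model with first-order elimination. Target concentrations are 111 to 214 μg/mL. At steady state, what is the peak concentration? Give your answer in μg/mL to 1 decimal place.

116.1 μg/mL

k = ln2/t½ = ln2/34 ≈ 0.020387 h⁻¹; fraction remaining f = e^(−kτ) = e^(−0.020387×20) ≈ 0.6652.
At steady state, accumulation factor R = 1/(1 − e^(−kτ)) ≈ 2.9869.
Single-dose peak C₀ = D/Vd = 894/23 ≈ 38.870 μg/mL.
Steady-state peak Cmax,ss = C₀·R ≈ 38.870 × 2.9869 ≈ 116.101 μg/mL.
Peak 116.1 μg/mL vs MTC 214 μg/mL: below toxic threshold.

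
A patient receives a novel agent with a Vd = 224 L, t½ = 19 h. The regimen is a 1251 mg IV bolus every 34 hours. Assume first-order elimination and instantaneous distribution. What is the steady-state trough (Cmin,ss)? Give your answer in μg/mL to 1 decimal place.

k = ln2/t½ = ln2/19 ≈ 0.036481 h⁻¹; fraction remaining f = e^(−kτ) = e^(−0.036481×34) ≈ 0.2893.
At steady state, accumulation factor R = 1/(1 − e^(−kτ)) ≈ 1.4071.
Single-dose peak C₀ = D/Vd = 1251/224 ≈ 5.585 μg/mL.
Cmax,ss = C₀/(1 − f) ≈ 5.585/0.7107 ≈ 7.858 μg/mL.
One interval later, Cmin,ss = Cmax,ss·e^(−kτ) ≈ 7.858 × 0.2893 ≈ 2.273 μg/mL.

2.3 μg/mL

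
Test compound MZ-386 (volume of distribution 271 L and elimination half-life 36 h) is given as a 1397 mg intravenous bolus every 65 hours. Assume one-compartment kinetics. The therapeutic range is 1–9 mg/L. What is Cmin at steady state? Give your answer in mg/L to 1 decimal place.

2.1 mg/L

Over one 65-h interval, 65/36 ≈ 1.8056 half-lives elapse, leaving f ≈ 0.2861 of each dose.
At steady state, accumulation factor R = 1/(1 − e^(−kτ)) ≈ 1.4008.
Each bolus raises the concentration by D/Vd = 1397/271 ≈ 5.155 mg/L.
Cmax,ss = C₀/(1 − f) ≈ 5.155/0.7139 ≈ 7.221 mg/L.
Steady-state trough Cmin,ss = Cmax,ss·f ≈ 7.221 × 0.2861 ≈ 2.066 mg/L.
Trough 2.1 mg/L vs MEC 1 mg/L: adequate.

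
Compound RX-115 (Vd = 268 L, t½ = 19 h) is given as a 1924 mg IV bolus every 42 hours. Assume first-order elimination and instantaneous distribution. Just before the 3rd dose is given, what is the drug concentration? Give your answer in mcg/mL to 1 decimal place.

f = (1/2)^(τ/t½) = (1/2)^(42/19) ≈ 0.2161.
C₀ = D/Vd = 1924/268 ≈ 7.179 mcg/mL.
Before the 3rd dose, 2 doses have been given. Superposition: Cmin = C₀·(f + f²).
≈ 7.179 × (0.2161 + 0.0467) ≈ 7.179 × 0.2628 ≈ 1.887 mcg/mL.

1.9 mcg/mL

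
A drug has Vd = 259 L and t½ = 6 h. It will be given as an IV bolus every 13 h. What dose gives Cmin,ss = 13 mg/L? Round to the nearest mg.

11750 mg

τ/t½ = 13/6 ≈ 2.1667, so f = (1/2)^(13/6) ≈ 0.222725.
Cmin,ss = (D/Vd)·f/(1−f), so D = Cmin,ss·Vd·(1−f)/f.
D = 13 × 259 × (1−f)/f ≈ 13 × 259 × 3.48984 ≈ 11750.29 mg.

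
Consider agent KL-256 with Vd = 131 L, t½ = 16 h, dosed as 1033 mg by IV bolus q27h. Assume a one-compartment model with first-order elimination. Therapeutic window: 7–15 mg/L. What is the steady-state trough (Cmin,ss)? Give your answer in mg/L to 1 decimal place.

k = ln2/t½ = ln2/16 ≈ 0.043322 h⁻¹; fraction remaining f = e^(−kτ) = e^(−0.043322×27) ≈ 0.3105.
At steady state, accumulation factor R = 1/(1 − e^(−kτ)) ≈ 1.4503.
Single-dose peak C₀ = D/Vd = 1033/131 ≈ 7.885 mg/L.
Steady-state peak Cmax,ss = C₀·R ≈ 7.885 × 1.4503 ≈ 11.436 mg/L.
Steady-state trough Cmin,ss = Cmax,ss·f ≈ 11.436 × 0.3105 ≈ 3.551 mg/L.
Trough 3.6 mg/L vs MEC 7 mg/L: subtherapeutic.

3.6 mg/L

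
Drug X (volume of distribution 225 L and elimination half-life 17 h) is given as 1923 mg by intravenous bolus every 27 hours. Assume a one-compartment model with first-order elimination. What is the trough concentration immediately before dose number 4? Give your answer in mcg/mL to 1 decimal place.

4.1 mcg/mL

f = (1/2)^(τ/t½) = (1/2)^(27/17) ≈ 0.3326.
C₀ = D/Vd = 1923/225 ≈ 8.547 mcg/mL.
Before the 4th dose, 3 doses have been given. Superposition: Cmin = C₀·(f + f² + … + f^3).
≈ 8.547 × (0.3326 + 0.1106 + 0.0368) ≈ 8.547 × 0.4800 ≈ 4.103 mcg/mL.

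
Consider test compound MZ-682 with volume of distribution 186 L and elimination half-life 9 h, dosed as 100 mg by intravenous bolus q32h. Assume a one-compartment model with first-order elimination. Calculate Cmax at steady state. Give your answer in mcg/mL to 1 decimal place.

Over one 32-h interval, 32/9 ≈ 3.5556 half-lives elapse, leaving f ≈ 0.0850 of each dose.
At steady state, accumulation factor R = 1/(1 − e^(−kτ)) ≈ 1.0929.
Single-dose peak C₀ = D/Vd = 100/186 ≈ 0.538 mcg/mL.
Cmax,ss = C₀/(1 − f) ≈ 0.538/0.9150 ≈ 0.588 mcg/mL.

0.6 mcg/mL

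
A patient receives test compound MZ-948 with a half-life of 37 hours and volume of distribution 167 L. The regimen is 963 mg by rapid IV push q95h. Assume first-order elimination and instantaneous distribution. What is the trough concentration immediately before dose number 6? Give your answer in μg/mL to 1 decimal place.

1.2 μg/mL

f = (1/2)^(τ/t½) = (1/2)^(95/37) ≈ 0.1687.
C₀ = D/Vd = 963/167 ≈ 5.766 μg/mL.
Before the 6th dose, 5 doses have been given. Superposition: Cmin = C₀·(f + f² + … + f^5).
≈ 5.766 × (0.1687 + 0.0285 + 0.0048 + 0.0008 + 0.0001) ≈ 5.766 × 0.2029 ≈ 1.170 μg/mL.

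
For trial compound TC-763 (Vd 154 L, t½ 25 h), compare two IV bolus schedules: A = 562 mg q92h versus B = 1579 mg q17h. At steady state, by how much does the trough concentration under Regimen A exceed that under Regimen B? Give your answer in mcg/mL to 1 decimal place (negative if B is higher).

Regimen A: f = (1/2)^(92/25) ≈ 0.0780; Cmin,ss = (562/154)·f/(1−f) ≈ 0.309 mcg/mL.
Regimen B: f = (1/2)^(17/25) ≈ 0.6242; Cmin,ss = (1579/154)·f/(1−f) ≈ 17.031 mcg/mL.
Difference ≈ 0.309 − 17.031 ≈ -16.722 mcg/mL.

-16.7 mcg/mL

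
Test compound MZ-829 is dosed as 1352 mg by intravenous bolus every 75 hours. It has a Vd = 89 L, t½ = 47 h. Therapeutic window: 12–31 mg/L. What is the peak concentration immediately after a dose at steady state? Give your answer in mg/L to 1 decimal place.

Over one 75-h interval, 75/47 ≈ 1.5957 half-lives elapse, leaving f ≈ 0.3309 of each dose.
Accumulation ratio R = 1/(1 − f) ≈ 1/0.6691 ≈ 1.4945.
Single-dose peak C₀ = D/Vd = 1352/89 ≈ 15.191 mg/L.
Steady-state peak Cmax,ss = C₀·R ≈ 15.191 × 1.4945 ≈ 22.703 mg/L.
Peak 22.7 mg/L vs MTC 31 mg/L: below toxic threshold.

22.7 mg/L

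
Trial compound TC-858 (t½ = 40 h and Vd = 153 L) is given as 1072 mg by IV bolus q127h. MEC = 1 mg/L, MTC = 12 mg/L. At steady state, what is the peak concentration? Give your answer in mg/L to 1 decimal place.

7.9 mg/L

Over one 127-h interval, 127/40 ≈ 3.175 half-lives elapse, leaving f ≈ 0.1107 of each dose.
At steady state, accumulation factor R = 1/(1 − e^(−kτ)) ≈ 1.1245.
Each bolus raises the concentration by D/Vd = 1072/153 ≈ 7.007 mg/L.
Cmax,ss = C₀/(1 − f) ≈ 7.007/0.8893 ≈ 7.879 mg/L.
Peak 7.9 mg/L vs MTC 12 mg/L: below toxic threshold.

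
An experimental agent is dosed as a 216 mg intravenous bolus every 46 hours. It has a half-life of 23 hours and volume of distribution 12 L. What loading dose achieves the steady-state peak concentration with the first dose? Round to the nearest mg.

288 mg

f = (1/2)^(46/23) ≈ 0.250000; accumulation ratio R = 1/(1−f) ≈ 1.33333.
Loading dose to hit Cmax,ss on first dose: D_load = D_maint·R ≈ 216 × 1.33333 ≈ 288.00 mg.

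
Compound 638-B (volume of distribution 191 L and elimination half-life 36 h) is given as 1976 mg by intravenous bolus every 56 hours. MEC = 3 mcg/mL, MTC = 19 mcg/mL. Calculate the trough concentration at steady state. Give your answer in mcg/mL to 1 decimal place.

τ/t½ = 56/36 ≈ 1.5556, so fraction remaining f = (1/2)^(56/36) ≈ 0.3402.
Single-dose peak C₀ = D/Vd = 1976/191 ≈ 10.346 mcg/mL.
Steady-state trough Cmin,ss = C₀·f/(1−f) ≈ 10.346 × 0.3402/0.6598 ≈ 5.335 mcg/mL.
Trough 5.3 mcg/mL vs MEC 3 mcg/mL: adequate.

5.3 mcg/mL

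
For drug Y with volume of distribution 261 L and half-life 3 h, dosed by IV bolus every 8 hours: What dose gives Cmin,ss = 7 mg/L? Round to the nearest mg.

τ/t½ = 8/3 ≈ 2.6667, so f = (1/2)^(8/3) ≈ 0.157490.
Cmin,ss = (D/Vd)·f/(1−f), so D = Cmin,ss·Vd·(1−f)/f.
D = 7 × 261 × (1−f)/f ≈ 7 × 261 × 5.34961 ≈ 9773.74 mg.

9774 mg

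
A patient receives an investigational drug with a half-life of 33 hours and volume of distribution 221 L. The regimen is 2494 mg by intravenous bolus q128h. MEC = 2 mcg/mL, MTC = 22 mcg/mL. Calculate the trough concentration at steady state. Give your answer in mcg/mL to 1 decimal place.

k = ln2/t½ = ln2/33 ≈ 0.021004 h⁻¹; fraction remaining f = e^(−kτ) = e^(−0.021004×128) ≈ 0.0680.
Single-dose peak C₀ = D/Vd = 2494/221 ≈ 11.285 mcg/mL.
Steady-state trough Cmin,ss = C₀·f/(1−f) ≈ 11.285 × 0.0680/0.9320 ≈ 0.823 mcg/mL.
Trough 0.8 mcg/mL vs MEC 2 mcg/mL: subtherapeutic.

0.8 mcg/mL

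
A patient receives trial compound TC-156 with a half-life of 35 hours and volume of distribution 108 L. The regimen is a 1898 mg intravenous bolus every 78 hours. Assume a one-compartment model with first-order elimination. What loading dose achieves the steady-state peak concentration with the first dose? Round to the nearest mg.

f = (1/2)^(78/35) ≈ 0.213370; accumulation ratio R = 1/(1−f) ≈ 1.27125.
Loading dose to hit Cmax,ss on first dose: D_load = D_maint·R ≈ 1898 × 1.27125 ≈ 2412.83 mg.

2413 mg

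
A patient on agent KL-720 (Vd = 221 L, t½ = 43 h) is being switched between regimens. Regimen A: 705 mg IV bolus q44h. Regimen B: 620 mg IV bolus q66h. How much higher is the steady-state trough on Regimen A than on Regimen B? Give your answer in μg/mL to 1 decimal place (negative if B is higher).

Regimen A: f = (1/2)^(44/43) ≈ 0.4920; Cmin,ss = (705/221)·f/(1−f) ≈ 3.090 μg/mL.
Regimen B: f = (1/2)^(66/43) ≈ 0.3451; Cmin,ss = (620/221)·f/(1−f) ≈ 1.478 μg/mL.
Difference ≈ 3.090 − 1.478 ≈ 1.612 μg/mL.

1.6 μg/mL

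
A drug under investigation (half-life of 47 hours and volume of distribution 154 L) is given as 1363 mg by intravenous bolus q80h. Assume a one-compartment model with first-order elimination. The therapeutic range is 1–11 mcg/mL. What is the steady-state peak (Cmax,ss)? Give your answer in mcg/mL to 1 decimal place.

12.8 mcg/mL

τ/t½ = 80/47 ≈ 1.7021, so fraction remaining f = (1/2)^(80/47) ≈ 0.3073.
At steady state, accumulation factor R = 1/(1 − e^(−kτ)) ≈ 1.4436.
Single-dose peak C₀ = D/Vd = 1363/154 ≈ 8.851 mcg/mL.
Steady-state peak Cmax,ss = C₀·R ≈ 8.851 × 1.4436 ≈ 12.777 mcg/mL.
Peak 12.8 mcg/mL vs MTC 11 mcg/mL: exceeds toxic threshold.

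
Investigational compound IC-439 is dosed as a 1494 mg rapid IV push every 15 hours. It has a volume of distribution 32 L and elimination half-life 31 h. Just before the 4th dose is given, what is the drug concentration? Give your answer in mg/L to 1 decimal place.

74.3 mg/L

f = (1/2)^(τ/t½) = (1/2)^(15/31) ≈ 0.7151.
C₀ = D/Vd = 1494/32 ≈ 46.688 mg/L.
Before the 4th dose, 3 doses have been given. Superposition: Cmin = C₀·(f + f² + … + f^3).
≈ 46.688 × (0.7151 + 0.5114 + 0.3657) ≈ 46.688 × 1.5922 ≈ 74.337 mg/L.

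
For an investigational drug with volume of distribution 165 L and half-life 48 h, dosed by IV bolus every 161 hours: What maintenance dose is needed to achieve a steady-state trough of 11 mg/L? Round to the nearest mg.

τ/t½ = 161/48 ≈ 3.3542, so f = (1/2)^(161/48) ≈ 0.097790.
Cmin,ss = (D/Vd)·f/(1−f), so D = Cmin,ss·Vd·(1−f)/f.
D = 11 × 165 × (1−f)/f ≈ 11 × 165 × 9.22599 ≈ 16745.17 mg.

16745 mg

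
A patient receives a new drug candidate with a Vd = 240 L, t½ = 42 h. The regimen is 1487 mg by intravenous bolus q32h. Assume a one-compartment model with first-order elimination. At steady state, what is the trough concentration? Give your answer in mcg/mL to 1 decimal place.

8.9 mcg/mL

Over one 32-h interval, 32/42 ≈ 0.7619 half-lives elapse, leaving f ≈ 0.5897 of each dose.
Each bolus raises the concentration by D/Vd = 1487/240 ≈ 6.196 mcg/mL.
Steady-state trough Cmin,ss = C₀·f/(1−f) ≈ 6.196 × 0.5897/0.4103 ≈ 8.905 mcg/mL.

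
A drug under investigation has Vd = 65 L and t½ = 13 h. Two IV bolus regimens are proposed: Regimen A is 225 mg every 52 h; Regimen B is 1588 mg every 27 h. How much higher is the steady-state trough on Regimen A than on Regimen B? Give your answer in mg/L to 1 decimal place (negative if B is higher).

-7.4 mg/L

Regimen A: f = (1/2)^(52/13) ≈ 0.0625; Cmin,ss = (225/65)·f/(1−f) ≈ 0.231 mg/L.
Regimen B: f = (1/2)^(27/13) ≈ 0.2370; Cmin,ss = (1588/65)·f/(1−f) ≈ 7.589 mg/L.
Difference ≈ 0.231 − 7.589 ≈ -7.358 mg/L.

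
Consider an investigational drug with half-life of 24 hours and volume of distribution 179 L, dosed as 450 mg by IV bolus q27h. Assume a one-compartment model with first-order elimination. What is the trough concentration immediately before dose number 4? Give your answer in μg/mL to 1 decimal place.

1.9 μg/mL

f = (1/2)^(τ/t½) = (1/2)^(27/24) ≈ 0.4585.
C₀ = D/Vd = 450/179 ≈ 2.514 μg/mL.
Before the 4th dose, 3 doses have been given. Superposition: Cmin = C₀·(f + f² + … + f^3).
≈ 2.514 × (0.4585 + 0.2102 + 0.0964) ≈ 2.514 × 0.7651 ≈ 1.923 μg/mL.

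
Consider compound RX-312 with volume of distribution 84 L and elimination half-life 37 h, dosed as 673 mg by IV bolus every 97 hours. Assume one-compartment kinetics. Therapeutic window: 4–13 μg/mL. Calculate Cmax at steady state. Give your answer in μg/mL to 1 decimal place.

9.6 μg/mL

Over one 97-h interval, 97/37 ≈ 2.6216 half-lives elapse, leaving f ≈ 0.1625 of each dose.
Accumulation ratio R = 1/(1 − f) ≈ 1/0.8375 ≈ 1.1940.
Each bolus raises the concentration by D/Vd = 673/84 ≈ 8.012 μg/mL.
Steady-state peak Cmax,ss = C₀·R ≈ 8.012 × 1.1940 ≈ 9.566 μg/mL.
Peak 9.6 μg/mL vs MTC 13 μg/mL: below toxic threshold.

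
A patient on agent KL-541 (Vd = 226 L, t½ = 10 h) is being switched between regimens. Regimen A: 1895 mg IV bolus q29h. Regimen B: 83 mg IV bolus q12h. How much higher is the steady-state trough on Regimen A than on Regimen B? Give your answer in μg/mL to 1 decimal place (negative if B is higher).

Regimen A: f = (1/2)^(29/10) ≈ 0.1340; Cmin,ss = (1895/226)·f/(1−f) ≈ 1.297 μg/mL.
Regimen B: f = (1/2)^(12/10) ≈ 0.4353; Cmin,ss = (83/226)·f/(1−f) ≈ 0.283 μg/mL.
Difference ≈ 1.297 − 0.283 ≈ 1.014 μg/mL.

1.0 μg/mL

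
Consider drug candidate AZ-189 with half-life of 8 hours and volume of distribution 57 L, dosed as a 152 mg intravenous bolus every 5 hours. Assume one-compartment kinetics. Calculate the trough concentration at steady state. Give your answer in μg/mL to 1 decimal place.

4.9 μg/mL

Over one 5-h interval, 5/8 ≈ 0.625 half-lives elapse, leaving f ≈ 0.6484 of each dose.
Accumulation ratio R = 1/(1 − f) ≈ 1/0.3516 ≈ 2.8441.
Each bolus raises the concentration by D/Vd = 152/57 ≈ 2.667 μg/mL.
Steady-state peak Cmax,ss = C₀·R ≈ 2.667 × 2.8441 ≈ 7.585 μg/mL.
Steady-state trough Cmin,ss = Cmax,ss·f ≈ 7.585 × 0.6484 ≈ 4.918 μg/mL.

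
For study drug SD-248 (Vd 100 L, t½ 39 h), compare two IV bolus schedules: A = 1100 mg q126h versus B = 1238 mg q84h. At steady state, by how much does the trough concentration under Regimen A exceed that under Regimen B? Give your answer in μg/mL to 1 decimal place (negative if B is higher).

-2.3 μg/mL

Regimen A: f = (1/2)^(126/39) ≈ 0.1065; Cmin,ss = (1100/100)·f/(1−f) ≈ 1.311 μg/mL.
Regimen B: f = (1/2)^(84/39) ≈ 0.2247; Cmin,ss = (1238/100)·f/(1−f) ≈ 3.588 μg/mL.
Difference ≈ 1.311 − 3.588 ≈ -2.277 μg/mL.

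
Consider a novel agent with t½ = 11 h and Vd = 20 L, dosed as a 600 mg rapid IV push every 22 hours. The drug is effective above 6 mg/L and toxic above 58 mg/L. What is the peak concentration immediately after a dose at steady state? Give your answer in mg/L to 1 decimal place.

τ = 22 h = 2 half-lives, so f = (1/2)^2 = 0.25.
Accumulation ratio R = 1/(1 − f) = 1/0.75 = 4/3.
Single-dose peak C₀ = D/Vd = 600/20 = 30 mg/L.
Steady-state peak Cmax,ss = C₀·R = 30 × 4/3 ≈ 40.000 mg/L.
Peak 40.0 mg/L vs MTC 58 mg/L: below toxic threshold.

40.0 mg/L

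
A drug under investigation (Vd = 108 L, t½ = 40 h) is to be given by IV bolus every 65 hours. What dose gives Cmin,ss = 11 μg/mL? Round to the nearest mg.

τ/t½ = 65/40 ≈ 1.625, so f = (1/2)^(65/40) ≈ 0.324210.
Cmin,ss = (D/Vd)·f/(1−f), so D = Cmin,ss·Vd·(1−f)/f.
D = 11 × 108 × (1−f)/f ≈ 11 × 108 × 2.08442 ≈ 2476.29 mg.

2476 mg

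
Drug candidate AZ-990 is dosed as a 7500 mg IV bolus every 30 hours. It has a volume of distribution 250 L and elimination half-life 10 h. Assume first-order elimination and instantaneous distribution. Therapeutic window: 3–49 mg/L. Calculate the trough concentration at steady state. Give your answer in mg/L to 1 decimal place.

4.3 mg/L

τ = 30 h = 3 half-lives, so f = (1/2)^3 = 0.125.
At steady state, R = 1/(1 − 0.125) = 8/7.
Single-dose peak C₀ = D/Vd = 7500/250 = 30 mg/L.
Steady-state peak Cmax,ss = C₀·R = 30 × 8/7 ≈ 34.286 mg/L.
Steady-state trough Cmin,ss = Cmax,ss·f ≈ 34.286 × 0.125 ≈ 4.286 mg/L.
Trough 4.3 mg/L vs MEC 3 mg/L: adequate.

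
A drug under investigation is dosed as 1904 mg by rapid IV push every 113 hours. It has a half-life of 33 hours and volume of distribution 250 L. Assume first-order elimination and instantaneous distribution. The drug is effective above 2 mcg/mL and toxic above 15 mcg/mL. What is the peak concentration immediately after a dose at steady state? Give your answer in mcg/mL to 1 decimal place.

8.4 mcg/mL

τ/t½ = 113/33 ≈ 3.4242, so fraction remaining f = (1/2)^(113/33) ≈ 0.0932.
Accumulation ratio R = 1/(1 − f) ≈ 1/0.9068 ≈ 1.1028.
Single-dose peak C₀ = D/Vd = 1904/250 ≈ 7.616 mcg/mL.
Steady-state peak Cmax,ss = C₀·R ≈ 7.616 × 1.1028 ≈ 8.399 mcg/mL.
Peak 8.4 mcg/mL vs MTC 15 mcg/mL: below toxic threshold.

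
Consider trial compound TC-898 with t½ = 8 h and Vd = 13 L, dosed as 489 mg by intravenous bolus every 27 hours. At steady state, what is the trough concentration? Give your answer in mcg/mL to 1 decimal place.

k = ln2/t½ = ln2/8 ≈ 0.086643 h⁻¹; fraction remaining f = e^(−kτ) = e^(−0.086643×27) ≈ 0.0964.
At steady state, accumulation factor R = 1/(1 − e^(−kτ)) ≈ 1.1067.
Each bolus raises the concentration by D/Vd = 489/13 ≈ 37.615 mcg/mL.
Cmax,ss = C₀/(1 − f) ≈ 37.615/0.9036 ≈ 41.628 mcg/mL.
One interval later, Cmin,ss = Cmax,ss·e^(−kτ) ≈ 41.628 × 0.0964 ≈ 4.013 mcg/mL.

4.0 mcg/mL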